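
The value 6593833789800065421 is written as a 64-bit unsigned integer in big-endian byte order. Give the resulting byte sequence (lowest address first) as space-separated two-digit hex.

6593833789800065421 in hexadecimal, padded to 64 bits, is 0x5B8200E56D00298D.
Split into bytes (most-significant first): 5B 82 00 E5 6D 00 29 8D.
In big-endian order the high byte comes first in memory.
So the memory order matches the most-significant-first order: 5B 82 00 E5 6D 00 29 8D.

5B 82 00 E5 6D 00 29 8D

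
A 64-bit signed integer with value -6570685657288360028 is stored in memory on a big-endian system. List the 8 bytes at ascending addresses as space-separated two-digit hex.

A4 D0 3C 35 2A 92 BF A4

Two's complement of -6570685657288360028 in 64 bits: 6570685657288360028 = 0x5B2FC3CAD56D405C; invert → 0xA4D03C352A92BFA3; add 1 → 0xA4D03C352A92BFA4.
Split into bytes (most-significant first): A4 D0 3C 35 2A 92 BF A4.
Big-endian: lowest address holds the most-significant byte.
So the memory order matches the most-significant-first order: A4 D0 3C 35 2A 92 BF A4.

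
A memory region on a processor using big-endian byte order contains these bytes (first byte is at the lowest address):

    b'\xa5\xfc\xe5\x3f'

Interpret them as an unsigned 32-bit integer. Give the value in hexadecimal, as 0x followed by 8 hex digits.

0xA5FCE53F

In big-endian order the high byte comes first in memory.
The bytes are already most-significant first: 0xA5FCE53F.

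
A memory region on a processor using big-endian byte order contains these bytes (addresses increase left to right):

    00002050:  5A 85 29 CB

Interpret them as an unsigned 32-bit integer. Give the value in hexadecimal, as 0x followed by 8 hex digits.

In big-endian order the high byte comes first in memory.
The bytes are already most-significant first: 0x5A8529CB.

0x5A8529CB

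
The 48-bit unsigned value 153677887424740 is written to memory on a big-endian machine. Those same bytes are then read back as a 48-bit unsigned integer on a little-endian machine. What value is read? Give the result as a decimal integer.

251551468471435

153677887424740 in 48-bit hexadecimal is 0x8BC4EBE3C8E4.
Stored big-endian, the bytes at ascending addresses are 8B C4 EB E3 C8 E4.
Read back as little-endian, the first byte is least significant, giving 0xE4C8E3EBC48B.
0xE4C8E3EBC48B = 251551468471435.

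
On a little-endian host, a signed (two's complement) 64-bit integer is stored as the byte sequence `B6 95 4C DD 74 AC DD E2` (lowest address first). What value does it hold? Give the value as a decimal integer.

Little-endian stores the least-significant byte at the lowest address.
Reassemble most-significant byte first: E2 DD AC 74 DD 4C 95 B6 → 0xE2DDAC74DD4C95B6.
Top bit is set, so as a signed 64-bit value this is 0xE2DDAC74DD4C95B6 − 2^64 = -2099332233355815498.

-2099332233355815498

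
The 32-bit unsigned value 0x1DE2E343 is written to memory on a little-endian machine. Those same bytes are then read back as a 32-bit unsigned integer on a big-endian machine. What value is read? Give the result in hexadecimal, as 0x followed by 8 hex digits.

Stored little-endian, the bytes at ascending addresses are 43 E3 E2 1D.
Read back as big-endian, the last byte is least significant, giving 0x43E3E21D.

0x43E3E21D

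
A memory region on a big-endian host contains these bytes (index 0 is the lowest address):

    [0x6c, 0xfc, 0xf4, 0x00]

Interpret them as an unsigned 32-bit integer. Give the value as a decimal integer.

Big-endian stores the most-significant byte at the lowest address.
The bytes are already most-significant first: 0x6CFCF400.
0x6CFCF400 = 1828516864.

1828516864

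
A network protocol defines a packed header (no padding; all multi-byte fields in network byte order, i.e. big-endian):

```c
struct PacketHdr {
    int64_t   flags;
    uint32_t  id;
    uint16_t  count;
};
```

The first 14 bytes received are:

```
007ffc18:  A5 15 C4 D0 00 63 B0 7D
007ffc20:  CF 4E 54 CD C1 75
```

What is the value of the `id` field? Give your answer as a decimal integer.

3478017229

`id` follows `flags` (8 bytes), so it starts at byte offset 8 and occupies 4 bytes.
Bytes at offsets 8..11: CF 4E 54 CD.
Big-endian stores the most-significant byte at the lowest address.
The bytes are already most-significant first: 0xCF4E54CD.
0xCF4E54CD = 3478017229.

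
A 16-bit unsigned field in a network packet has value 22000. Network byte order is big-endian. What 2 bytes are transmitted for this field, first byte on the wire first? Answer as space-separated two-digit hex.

55 F0

22000 in hexadecimal, padded to 16 bits, is 0x55F0.
Split into bytes (most-significant first): 55 F0.
Big-endian stores the most-significant byte at the lowest address.
So the memory order matches the most-significant-first order: 55 F0.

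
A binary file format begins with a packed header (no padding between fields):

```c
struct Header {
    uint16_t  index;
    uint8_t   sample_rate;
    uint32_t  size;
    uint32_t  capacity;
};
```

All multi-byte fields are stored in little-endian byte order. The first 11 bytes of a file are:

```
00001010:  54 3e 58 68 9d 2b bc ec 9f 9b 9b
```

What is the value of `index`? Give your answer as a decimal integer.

`index` is the first field, at byte offset 0, occupying 2 bytes.
Bytes at offsets 0..1: 54 3E.
Little-endian: lowest address holds the least-significant byte.
Reassemble most-significant byte first: 3E 54 → 0x3E54.
0x3E54 = 15956.

15956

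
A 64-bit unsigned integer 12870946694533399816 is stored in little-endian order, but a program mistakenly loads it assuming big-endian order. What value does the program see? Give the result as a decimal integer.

632094197386157746

12870946694533399816 in 64-bit hexadecimal is 0xB29EC9D352A6C508.
Stored little-endian, the bytes at ascending addresses are 08 C5 A6 52 D3 C9 9E B2.
Read back as big-endian, the last byte is least significant, giving 0x08C5A652D3C99EB2.
0x08C5A652D3C99EB2 = 632094197386157746.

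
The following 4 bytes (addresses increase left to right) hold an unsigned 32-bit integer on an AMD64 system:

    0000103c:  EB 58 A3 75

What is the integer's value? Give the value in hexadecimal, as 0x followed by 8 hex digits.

Little-endian stores the least-significant byte at the lowest address.
Reassemble most-significant byte first: 75 A3 58 EB → 0x75A358EB.

0x75A358EB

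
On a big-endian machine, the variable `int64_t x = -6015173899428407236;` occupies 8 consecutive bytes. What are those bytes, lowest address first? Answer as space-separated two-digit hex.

AC 85 CF 35 4E 5E 58 3C

Two's complement of -6015173899428407236 in 64 bits: 6015173899428407236 = 0x537A30CAB1A1A7C4; invert → 0xAC85CF354E5E583B; add 1 → 0xAC85CF354E5E583C.
Split into bytes (most-significant first): AC 85 CF 35 4E 5E 58 3C.
Big-endian stores the most-significant byte at the lowest address.
So the memory order matches the most-significant-first order: AC 85 CF 35 4E 5E 58 3C.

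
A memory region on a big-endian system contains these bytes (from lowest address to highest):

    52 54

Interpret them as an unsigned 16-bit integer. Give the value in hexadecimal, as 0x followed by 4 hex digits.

0x5254

Big-endian stores the most-significant byte at the lowest address.
The bytes are already most-significant first: 0x5254.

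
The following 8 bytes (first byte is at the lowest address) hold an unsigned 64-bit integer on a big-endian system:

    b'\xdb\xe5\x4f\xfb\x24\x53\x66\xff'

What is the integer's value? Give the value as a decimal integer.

15845158804037789439

In big-endian order the high byte comes first in memory.
The bytes are already most-significant first: 0xDBE54FFB245366FF.
0xDBE54FFB245366FF = 15845158804037789439.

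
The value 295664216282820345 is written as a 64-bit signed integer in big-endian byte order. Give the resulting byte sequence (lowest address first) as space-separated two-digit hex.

04 1A 69 09 C8 54 EE F9

295664216282820345 in hexadecimal, padded to 64 bits, is 0x041A6909C854EEF9.
Split into bytes (most-significant first): 04 1A 69 09 C8 54 EE F9.
Big-endian: lowest address holds the most-significant byte.
So the memory order matches the most-significant-first order: 04 1A 69 09 C8 54 EE F9.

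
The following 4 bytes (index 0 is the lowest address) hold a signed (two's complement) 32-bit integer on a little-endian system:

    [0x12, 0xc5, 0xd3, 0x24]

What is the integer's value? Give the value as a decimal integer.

In little-endian order the low byte comes first in memory.
Reassemble most-significant byte first: 24 D3 C5 12 → 0x24D3C512.
0x24D3C512 = 617858322.

617858322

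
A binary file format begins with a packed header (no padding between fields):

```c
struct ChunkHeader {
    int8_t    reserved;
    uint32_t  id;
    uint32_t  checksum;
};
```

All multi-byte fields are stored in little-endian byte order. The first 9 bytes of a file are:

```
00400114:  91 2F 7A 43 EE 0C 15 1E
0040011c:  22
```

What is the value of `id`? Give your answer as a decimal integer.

`id` follows `reserved` (1 byte), so it starts at byte offset 1 and occupies 4 bytes.
Bytes at offsets 1..4: 2F 7A 43 EE.
In little-endian order the low byte comes first in memory.
Reassemble most-significant byte first: EE 43 7A 2F → 0xEE437A2F.
0xEE437A2F = 3997399599.

3997399599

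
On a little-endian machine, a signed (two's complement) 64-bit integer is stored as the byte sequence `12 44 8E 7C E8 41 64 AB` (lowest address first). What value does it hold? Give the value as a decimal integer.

Little-endian stores the least-significant byte at the lowest address.
Reassemble most-significant byte first: AB 64 41 E8 7C 8E 44 12 → 0xAB6441E87C8E4412.
Top bit is set, so as a signed 64-bit value this is 0xAB6441E87C8E4412 − 2^64 = -6096675528774892526.

-6096675528774892526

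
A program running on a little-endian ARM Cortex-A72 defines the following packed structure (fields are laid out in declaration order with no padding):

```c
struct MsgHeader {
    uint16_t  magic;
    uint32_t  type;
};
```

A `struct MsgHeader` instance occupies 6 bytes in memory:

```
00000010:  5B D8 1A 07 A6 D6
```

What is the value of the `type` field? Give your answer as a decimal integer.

`type` follows `magic` (2 bytes), so it starts at byte offset 2 and occupies 4 bytes.
Bytes at offsets 2..5: 1A 07 A6 D6.
Little-endian stores the least-significant byte at the lowest address.
Reassemble most-significant byte first: D6 A6 07 1A → 0xD6A6071A.
0xD6A6071A = 3601205018.

3601205018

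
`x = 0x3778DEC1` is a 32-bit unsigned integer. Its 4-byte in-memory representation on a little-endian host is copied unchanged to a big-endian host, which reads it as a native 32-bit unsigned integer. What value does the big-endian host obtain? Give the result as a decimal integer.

Stored little-endian, the bytes at ascending addresses are C1 DE 78 37.
Read back as big-endian, the last byte is least significant, giving 0xC1DE7837.
0xC1DE7837 = 3252582455.

3252582455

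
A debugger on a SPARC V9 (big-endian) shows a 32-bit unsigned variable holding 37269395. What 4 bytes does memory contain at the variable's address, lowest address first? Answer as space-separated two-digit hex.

02 38 AF 93

37269395 in hexadecimal, padded to 32 bits, is 0x0238AF93.
Split into bytes (most-significant first): 02 38 AF 93.
Big-endian: lowest address holds the most-significant byte.
So the memory order matches the most-significant-first order: 02 38 AF 93.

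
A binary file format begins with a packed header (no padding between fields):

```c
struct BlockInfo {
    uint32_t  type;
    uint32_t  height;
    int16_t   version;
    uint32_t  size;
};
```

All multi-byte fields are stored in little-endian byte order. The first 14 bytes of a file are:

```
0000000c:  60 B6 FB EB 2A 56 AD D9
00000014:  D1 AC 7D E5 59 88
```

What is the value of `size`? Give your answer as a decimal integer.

2287592829

`size` follows `type` (4 B), `height` (4 B), `version` (2 B), so it starts at offset 4 + 4 + 2 = 10 and occupies 4 bytes.
Bytes at offsets 10..13: 7D E5 59 88.
Little-endian: lowest address holds the least-significant byte.
Reassemble most-significant byte first: 88 59 E5 7D → 0x8859E57D.
0x8859E57D = 2287592829.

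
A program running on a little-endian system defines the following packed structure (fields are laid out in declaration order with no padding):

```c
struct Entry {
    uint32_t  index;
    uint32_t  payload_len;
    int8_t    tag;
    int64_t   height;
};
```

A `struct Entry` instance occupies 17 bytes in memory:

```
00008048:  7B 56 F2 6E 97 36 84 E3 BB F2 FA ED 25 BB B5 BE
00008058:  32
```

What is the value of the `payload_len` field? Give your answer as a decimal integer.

3817092759

`payload_len` follows `index` (4 bytes), so it starts at byte offset 4 and occupies 4 bytes.
Bytes at offsets 4..7: 97 36 84 E3.
Little-endian: lowest address holds the least-significant byte.
Reassemble most-significant byte first: E3 84 36 97 → 0xE3843697.
0xE3843697 = 3817092759.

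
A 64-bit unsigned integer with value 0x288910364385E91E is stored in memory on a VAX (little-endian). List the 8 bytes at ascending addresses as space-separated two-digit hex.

Split into bytes (most-significant first): 28 89 10 36 43 85 E9 1E.
Little-endian: lowest address holds the least-significant byte.
So at ascending addresses the bytes are 1E E9 85 43 36 10 89 28.

1E E9 85 43 36 10 89 28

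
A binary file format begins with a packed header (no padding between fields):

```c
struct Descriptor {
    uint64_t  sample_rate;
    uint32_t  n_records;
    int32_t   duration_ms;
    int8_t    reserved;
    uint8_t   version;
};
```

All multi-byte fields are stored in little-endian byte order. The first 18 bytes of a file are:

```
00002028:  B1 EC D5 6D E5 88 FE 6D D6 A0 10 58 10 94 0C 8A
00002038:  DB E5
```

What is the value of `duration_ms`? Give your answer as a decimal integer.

-1978887152

`duration_ms` follows `sample_rate` (8 B), `n_records` (4 B), so it starts at offset 8 + 4 = 12 and occupies 4 bytes.
Bytes at offsets 12..15: 10 94 0C 8A.
In little-endian order the low byte comes first in memory.
Reassemble most-significant byte first: 8A 0C 94 10 → 0x8A0C9410.
Top bit is set, so as a signed 32-bit value this is 0x8A0C9410 − 2^32 = -1978887152.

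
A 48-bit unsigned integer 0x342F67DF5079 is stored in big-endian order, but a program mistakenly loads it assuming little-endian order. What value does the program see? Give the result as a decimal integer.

133388252426036

Stored big-endian, the bytes at ascending addresses are 34 2F 67 DF 50 79.
Read back as little-endian, the first byte is least significant, giving 0x7950DF672F34.
0x7950DF672F34 = 133388252426036.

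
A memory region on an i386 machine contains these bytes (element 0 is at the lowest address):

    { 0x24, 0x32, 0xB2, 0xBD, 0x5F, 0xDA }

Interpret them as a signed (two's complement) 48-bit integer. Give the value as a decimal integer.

Little-endian stores the least-significant byte at the lowest address.
Reassemble most-significant byte first: DA 5F BD B2 32 24 → 0xDA5FBDB23224.
Top bit is set, so as a signed 48-bit value this is 0xDA5FBDB23224 − 2^48 = -41370237390300.

-41370237390300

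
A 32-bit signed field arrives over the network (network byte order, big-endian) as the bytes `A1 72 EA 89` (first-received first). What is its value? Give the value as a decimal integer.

-1586304375

In big-endian order the high byte comes first in memory.
The bytes are already most-significant first: 0xA172EA89.
Top bit is set, so as a signed 32-bit value this is 0xA172EA89 − 2^32 = -1586304375.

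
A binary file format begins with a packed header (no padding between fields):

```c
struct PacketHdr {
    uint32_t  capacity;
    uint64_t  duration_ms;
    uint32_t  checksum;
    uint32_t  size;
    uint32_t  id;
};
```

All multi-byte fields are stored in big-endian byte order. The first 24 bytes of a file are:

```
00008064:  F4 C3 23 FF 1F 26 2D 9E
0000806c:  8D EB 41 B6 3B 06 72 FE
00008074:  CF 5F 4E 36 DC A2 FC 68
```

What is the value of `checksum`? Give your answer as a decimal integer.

`checksum` follows `capacity` (4 B), `duration_ms` (8 B), so it starts at offset 4 + 8 = 12 and occupies 4 bytes.
Bytes at offsets 12..15: 3B 06 72 FE.
Big-endian: lowest address holds the most-significant byte.
The bytes are already most-significant first: 0x3B0672FE.
0x3B0672FE = 990278398.

990278398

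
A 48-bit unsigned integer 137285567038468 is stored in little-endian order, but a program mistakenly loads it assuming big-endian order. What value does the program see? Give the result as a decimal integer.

137285567038468 in 48-bit hexadecimal is 0x7CDC4974C404.
Stored little-endian, the bytes at ascending addresses are 04 C4 74 49 DC 7C.
Read back as big-endian, the last byte is least significant, giving 0x04C47449DC7C.
0x04C47449DC7C = 5241811098748.

5241811098748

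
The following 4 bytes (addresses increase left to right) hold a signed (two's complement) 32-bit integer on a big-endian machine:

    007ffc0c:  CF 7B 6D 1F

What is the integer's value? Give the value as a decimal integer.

-813994721

Big-endian stores the most-significant byte at the lowest address.
The bytes are already most-significant first: 0xCF7B6D1F.
Top bit is set, so as a signed 32-bit value this is 0xCF7B6D1F − 2^32 = -813994721.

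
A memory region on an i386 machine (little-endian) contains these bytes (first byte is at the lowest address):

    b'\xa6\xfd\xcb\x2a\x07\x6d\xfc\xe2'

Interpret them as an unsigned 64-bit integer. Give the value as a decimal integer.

16356067824253009318

In little-endian order the low byte comes first in memory.
Reassemble most-significant byte first: E2 FC 6D 07 2A CB FD A6 → 0xE2FC6D072ACBFDA6.
0xE2FC6D072ACBFDA6 = 16356067824253009318.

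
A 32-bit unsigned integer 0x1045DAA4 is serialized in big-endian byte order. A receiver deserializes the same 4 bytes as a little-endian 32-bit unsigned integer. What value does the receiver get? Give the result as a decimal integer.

2765767952

Stored big-endian, the bytes at ascending addresses are 10 45 DA A4.
Read back as little-endian, the first byte is least significant, giving 0xA4DA4510.
0xA4DA4510 = 2765767952.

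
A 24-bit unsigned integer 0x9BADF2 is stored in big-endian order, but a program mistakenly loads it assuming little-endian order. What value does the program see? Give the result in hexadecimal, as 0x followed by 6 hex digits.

Stored big-endian, the bytes at ascending addresses are 9B AD F2.
Read back as little-endian, the first byte is least significant, giving 0xF2AD9B.

0xF2AD9B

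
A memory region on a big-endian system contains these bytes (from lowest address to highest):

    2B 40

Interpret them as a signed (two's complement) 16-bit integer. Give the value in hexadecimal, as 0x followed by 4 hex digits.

0x2B40

Big-endian: lowest address holds the most-significant byte.
The bytes are already most-significant first: 0x2B40.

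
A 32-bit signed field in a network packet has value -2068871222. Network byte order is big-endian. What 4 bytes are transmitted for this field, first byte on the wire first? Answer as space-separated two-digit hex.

Two's complement of -2068871222 in 32 bits: 2068871222 = 0x7B507836; invert → 0x84AF87C9; add 1 → 0x84AF87CA.
Split into bytes (most-significant first): 84 AF 87 CA.
Big-endian: lowest address holds the most-significant byte.
So the memory order matches the most-significant-first order: 84 AF 87 CA.

84 AF 87 CA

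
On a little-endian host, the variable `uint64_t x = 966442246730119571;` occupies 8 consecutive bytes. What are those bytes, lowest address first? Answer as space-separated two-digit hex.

966442246730119571 in hexadecimal, padded to 64 bits, is 0x0D697E1A5C477993.
Split into bytes (most-significant first): 0D 69 7E 1A 5C 47 79 93.
Little-endian: lowest address holds the least-significant byte.
So at ascending addresses the bytes are 93 79 47 5C 1A 7E 69 0D.

93 79 47 5C 1A 7E 69 0D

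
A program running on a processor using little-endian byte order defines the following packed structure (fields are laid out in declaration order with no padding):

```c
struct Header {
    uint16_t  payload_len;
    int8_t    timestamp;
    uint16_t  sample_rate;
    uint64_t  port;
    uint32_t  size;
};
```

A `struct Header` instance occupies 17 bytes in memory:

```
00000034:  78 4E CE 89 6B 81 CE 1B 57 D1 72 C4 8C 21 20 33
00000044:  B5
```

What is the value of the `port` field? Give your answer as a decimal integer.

10143358504180371073

`port` follows `payload_len` (2 B), `timestamp` (1 B), `sample_rate` (2 B), so it starts at offset 2 + 1 + 2 = 5 and occupies 8 bytes.
Bytes at offsets 5..12: 81 CE 1B 57 D1 72 C4 8C.
In little-endian order the low byte comes first in memory.
Reassemble most-significant byte first: 8C C4 72 D1 57 1B CE 81 → 0x8CC472D1571BCE81.
0x8CC472D1571BCE81 = 10143358504180371073.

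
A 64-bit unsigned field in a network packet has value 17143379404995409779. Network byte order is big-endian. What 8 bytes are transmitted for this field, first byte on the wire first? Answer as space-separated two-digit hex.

ED E9 84 BD 44 7F B7 73

17143379404995409779 in hexadecimal, padded to 64 bits, is 0xEDE984BD447FB773.
Split into bytes (most-significant first): ED E9 84 BD 44 7F B7 73.
Big-endian stores the most-significant byte at the lowest address.
So the memory order matches the most-significant-first order: ED E9 84 BD 44 7F B7 73.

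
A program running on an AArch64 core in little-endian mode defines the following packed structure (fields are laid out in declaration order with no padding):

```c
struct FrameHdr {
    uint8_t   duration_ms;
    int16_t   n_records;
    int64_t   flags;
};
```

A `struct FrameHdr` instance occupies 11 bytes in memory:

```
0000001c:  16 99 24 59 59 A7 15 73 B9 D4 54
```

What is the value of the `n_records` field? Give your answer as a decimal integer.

9369

`n_records` follows `duration_ms` (1 byte), so it starts at byte offset 1 and occupies 2 bytes.
Bytes at offsets 1..2: 99 24.
In little-endian order the low byte comes first in memory.
Reassemble most-significant byte first: 24 99 → 0x2499.
0x2499 = 9369.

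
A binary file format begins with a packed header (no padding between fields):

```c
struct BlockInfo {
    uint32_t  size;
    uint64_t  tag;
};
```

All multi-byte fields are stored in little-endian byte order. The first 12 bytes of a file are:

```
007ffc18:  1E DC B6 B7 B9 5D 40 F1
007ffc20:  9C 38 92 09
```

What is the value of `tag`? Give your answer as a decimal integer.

`tag` follows `size` (4 bytes), so it starts at byte offset 4 and occupies 8 bytes.
Bytes at offsets 4..11: B9 5D 40 F1 9C 38 92 09.
Little-endian: lowest address holds the least-significant byte.
Reassemble most-significant byte first: 09 92 38 9C F1 40 5D B9 → 0x0992389CF1405DB9.
0x0992389CF1405DB9 = 689675939654688185.

689675939654688185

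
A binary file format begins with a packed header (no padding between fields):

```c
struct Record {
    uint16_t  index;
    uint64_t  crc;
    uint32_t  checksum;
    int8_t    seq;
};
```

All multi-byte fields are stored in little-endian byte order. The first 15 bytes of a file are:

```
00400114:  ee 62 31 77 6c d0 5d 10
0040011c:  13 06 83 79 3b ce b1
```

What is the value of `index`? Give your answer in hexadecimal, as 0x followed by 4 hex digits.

`index` is the first field, at byte offset 0, occupying 2 bytes.
Bytes at offsets 0..1: EE 62.
Little-endian: lowest address holds the least-significant byte.
Reassemble most-significant byte first: 62 EE → 0x62EE.

0x62EE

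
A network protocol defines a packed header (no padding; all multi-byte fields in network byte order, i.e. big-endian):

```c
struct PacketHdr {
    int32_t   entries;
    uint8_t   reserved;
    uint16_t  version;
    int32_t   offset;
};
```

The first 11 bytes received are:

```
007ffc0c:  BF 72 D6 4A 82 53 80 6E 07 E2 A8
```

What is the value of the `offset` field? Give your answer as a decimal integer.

`offset` follows `entries` (4 B), `reserved` (1 B), `version` (2 B), so it starts at offset 4 + 1 + 2 = 7 and occupies 4 bytes.
Bytes at offsets 7..10: 6E 07 E2 A8.
In big-endian order the high byte comes first in memory.
The bytes are already most-significant first: 0x6E07E2A8.
0x6E07E2A8 = 1846010536.

1846010536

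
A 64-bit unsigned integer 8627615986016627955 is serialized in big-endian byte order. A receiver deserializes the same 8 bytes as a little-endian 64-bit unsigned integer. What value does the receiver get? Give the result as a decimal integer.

17558409292148882295

8627615986016627955 in 64-bit hexadecimal is 0x77BB73073900ACF3.
Stored big-endian, the bytes at ascending addresses are 77 BB 73 07 39 00 AC F3.
Read back as little-endian, the first byte is least significant, giving 0xF3AC00390773BB77.
0xF3AC00390773BB77 = 17558409292148882295.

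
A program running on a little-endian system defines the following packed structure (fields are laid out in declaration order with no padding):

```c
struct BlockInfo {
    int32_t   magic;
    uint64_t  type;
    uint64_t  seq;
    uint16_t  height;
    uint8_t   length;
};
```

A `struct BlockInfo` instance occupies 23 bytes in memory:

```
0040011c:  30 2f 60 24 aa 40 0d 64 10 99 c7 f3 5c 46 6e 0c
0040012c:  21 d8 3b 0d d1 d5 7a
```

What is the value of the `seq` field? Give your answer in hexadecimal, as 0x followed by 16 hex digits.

0x0D3BD8210C6E465C

`seq` follows `magic` (4 B), `type` (8 B), so it starts at offset 4 + 8 = 12 and occupies 8 bytes.
Bytes at offsets 12..19: 5C 46 6E 0C 21 D8 3B 0D.
Little-endian stores the least-significant byte at the lowest address.
Reassemble most-significant byte first: 0D 3B D8 21 0C 6E 46 5C → 0x0D3BD8210C6E465C.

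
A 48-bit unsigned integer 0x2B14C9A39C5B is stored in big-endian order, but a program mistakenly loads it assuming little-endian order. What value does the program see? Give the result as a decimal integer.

Stored big-endian, the bytes at ascending addresses are 2B 14 C9 A3 9C 5B.
Read back as little-endian, the first byte is least significant, giving 0x5B9CA3C9142B.
0x5B9CA3C9142B = 100728320889899.

100728320889899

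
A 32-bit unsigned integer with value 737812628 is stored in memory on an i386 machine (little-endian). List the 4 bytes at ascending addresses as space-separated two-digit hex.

94 20 FA 2B

737812628 in hexadecimal, padded to 32 bits, is 0x2BFA2094.
Split into bytes (most-significant first): 2B FA 20 94.
Little-endian stores the least-significant byte at the lowest address.
So at ascending addresses the bytes are 94 20 FA 2B.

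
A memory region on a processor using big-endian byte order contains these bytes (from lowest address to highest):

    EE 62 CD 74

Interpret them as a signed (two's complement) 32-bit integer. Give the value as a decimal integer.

Big-endian: lowest address holds the most-significant byte.
The bytes are already most-significant first: 0xEE62CD74.
Top bit is set, so as a signed 32-bit value this is 0xEE62CD74 − 2^32 = -295514764.

-295514764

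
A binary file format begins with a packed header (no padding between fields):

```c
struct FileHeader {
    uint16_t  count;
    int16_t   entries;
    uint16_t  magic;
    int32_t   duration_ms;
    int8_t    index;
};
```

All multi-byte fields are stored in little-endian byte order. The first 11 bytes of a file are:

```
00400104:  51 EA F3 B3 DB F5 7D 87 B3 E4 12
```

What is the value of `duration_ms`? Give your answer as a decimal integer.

`duration_ms` follows `count` (2 B), `entries` (2 B), `magic` (2 B), so it starts at offset 2 + 2 + 2 = 6 and occupies 4 bytes.
Bytes at offsets 6..9: 7D 87 B3 E4.
In little-endian order the low byte comes first in memory.
Reassemble most-significant byte first: E4 B3 87 7D → 0xE4B3877D.
Top bit is set, so as a signed 32-bit value this is 0xE4B3877D − 2^32 = -457996419.

-457996419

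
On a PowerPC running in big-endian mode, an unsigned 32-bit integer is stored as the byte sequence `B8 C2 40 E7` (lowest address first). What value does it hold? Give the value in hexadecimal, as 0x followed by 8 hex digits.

In big-endian order the high byte comes first in memory.
The bytes are already most-significant first: 0xB8C240E7.

0xB8C240E7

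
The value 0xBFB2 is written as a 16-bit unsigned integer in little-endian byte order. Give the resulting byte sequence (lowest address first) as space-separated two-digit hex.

B2 BF

Split into bytes (most-significant first): BF B2.
Little-endian: lowest address holds the least-significant byte.
So at ascending addresses the bytes are B2 BF.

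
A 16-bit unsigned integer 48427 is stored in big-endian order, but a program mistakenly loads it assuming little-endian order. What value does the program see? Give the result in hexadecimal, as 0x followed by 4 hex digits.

48427 in 16-bit hexadecimal is 0xBD2B.
Stored big-endian, the bytes at ascending addresses are BD 2B.
Read back as little-endian, the first byte is least significant, giving 0x2BBD.

0x2BBD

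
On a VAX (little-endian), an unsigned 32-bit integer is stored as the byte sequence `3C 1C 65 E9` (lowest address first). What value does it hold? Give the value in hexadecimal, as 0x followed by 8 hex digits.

0xE9651C3C

Little-endian stores the least-significant byte at the lowest address.
Reassemble most-significant byte first: E9 65 1C 3C → 0xE9651C3C.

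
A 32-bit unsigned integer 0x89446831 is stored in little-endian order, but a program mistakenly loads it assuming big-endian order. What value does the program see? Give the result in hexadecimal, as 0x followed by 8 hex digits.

Stored little-endian, the bytes at ascending addresses are 31 68 44 89.
Read back as big-endian, the last byte is least significant, giving 0x31684489.

0x31684489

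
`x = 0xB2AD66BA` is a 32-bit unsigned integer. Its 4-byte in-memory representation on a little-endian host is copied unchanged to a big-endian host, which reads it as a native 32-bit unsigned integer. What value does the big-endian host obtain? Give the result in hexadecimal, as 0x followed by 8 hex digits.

Stored little-endian, the bytes at ascending addresses are BA 66 AD B2.
Read back as big-endian, the last byte is least significant, giving 0xBA66ADB2.

0xBA66ADB2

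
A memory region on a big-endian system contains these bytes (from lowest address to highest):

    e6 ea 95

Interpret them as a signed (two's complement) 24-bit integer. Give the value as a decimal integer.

In big-endian order the high byte comes first in memory.
The bytes are already most-significant first: 0xE6EA95.
Top bit is set, so as a signed 24-bit value this is 0xE6EA95 − 2^24 = -1643883.

-1643883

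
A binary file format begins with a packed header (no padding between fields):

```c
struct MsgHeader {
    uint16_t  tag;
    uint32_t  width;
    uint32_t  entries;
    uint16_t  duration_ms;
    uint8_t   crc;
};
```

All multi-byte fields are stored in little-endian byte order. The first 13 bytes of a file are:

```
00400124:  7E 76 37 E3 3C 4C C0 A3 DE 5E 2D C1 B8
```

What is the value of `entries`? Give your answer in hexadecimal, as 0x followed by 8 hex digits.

`entries` follows `tag` (2 B), `width` (4 B), so it starts at offset 2 + 4 = 6 and occupies 4 bytes.
Bytes at offsets 6..9: C0 A3 DE 5E.
In little-endian order the low byte comes first in memory.
Reassemble most-significant byte first: 5E DE A3 C0 → 0x5EDEA3C0.

0x5EDEA3C0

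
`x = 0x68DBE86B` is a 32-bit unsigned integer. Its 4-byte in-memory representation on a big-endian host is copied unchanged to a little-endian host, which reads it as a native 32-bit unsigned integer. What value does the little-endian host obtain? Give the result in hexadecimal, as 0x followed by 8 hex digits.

0x6BE8DB68

Stored big-endian, the bytes at ascending addresses are 68 DB E8 6B.
Read back as little-endian, the first byte is least significant, giving 0x6BE8DB68.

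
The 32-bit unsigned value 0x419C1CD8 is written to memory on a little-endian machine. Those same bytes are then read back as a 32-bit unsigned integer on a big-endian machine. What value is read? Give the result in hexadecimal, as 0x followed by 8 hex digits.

Stored little-endian, the bytes at ascending addresses are D8 1C 9C 41.
Read back as big-endian, the last byte is least significant, giving 0xD81C9C41.

0xD81C9C41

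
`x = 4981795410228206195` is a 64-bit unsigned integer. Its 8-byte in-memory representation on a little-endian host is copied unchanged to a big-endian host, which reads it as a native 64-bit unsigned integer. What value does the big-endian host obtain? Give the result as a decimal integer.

8348076026540335685

4981795410228206195 in 64-bit hexadecimal is 0x4522E487EA52DA73.
Stored little-endian, the bytes at ascending addresses are 73 DA 52 EA 87 E4 22 45.
Read back as big-endian, the last byte is least significant, giving 0x73DA52EA87E42245.
0x73DA52EA87E42245 = 8348076026540335685.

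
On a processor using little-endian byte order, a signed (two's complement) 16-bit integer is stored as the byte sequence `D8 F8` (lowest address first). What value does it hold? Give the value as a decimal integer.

Little-endian stores the least-significant byte at the lowest address.
Reassemble most-significant byte first: F8 D8 → 0xF8D8.
Top bit is set, so as a signed 16-bit value this is 0xF8D8 − 2^16 = -1832.

-1832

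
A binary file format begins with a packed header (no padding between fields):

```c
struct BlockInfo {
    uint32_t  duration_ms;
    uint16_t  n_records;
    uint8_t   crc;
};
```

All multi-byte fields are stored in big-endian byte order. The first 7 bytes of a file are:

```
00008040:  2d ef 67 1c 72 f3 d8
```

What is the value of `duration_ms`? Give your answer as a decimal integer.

770664220

`duration_ms` is the first field, at byte offset 0, occupying 4 bytes.
Bytes at offsets 0..3: 2D EF 67 1C.
In big-endian order the high byte comes first in memory.
The bytes are already most-significant first: 0x2DEF671C.
0x2DEF671C = 770664220.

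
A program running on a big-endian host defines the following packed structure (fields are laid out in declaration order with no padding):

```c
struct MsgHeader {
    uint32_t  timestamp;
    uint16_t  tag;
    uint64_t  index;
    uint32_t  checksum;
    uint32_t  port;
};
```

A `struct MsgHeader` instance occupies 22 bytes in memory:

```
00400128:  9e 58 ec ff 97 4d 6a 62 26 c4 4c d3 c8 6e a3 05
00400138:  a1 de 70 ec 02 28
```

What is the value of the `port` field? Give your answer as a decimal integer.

1894515240

`port` follows `timestamp` (4 B), `tag` (2 B), `index` (8 B), `checksum` (4 B), so it starts at offset 4 + 2 + 8 + 4 = 18 and occupies 4 bytes.
Bytes at offsets 18..21: 70 EC 02 28.
Big-endian stores the most-significant byte at the lowest address.
The bytes are already most-significant first: 0x70EC0228.
0x70EC0228 = 1894515240.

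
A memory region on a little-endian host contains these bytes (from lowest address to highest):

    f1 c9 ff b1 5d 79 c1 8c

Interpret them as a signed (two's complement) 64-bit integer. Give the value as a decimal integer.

Little-endian stores the least-significant byte at the lowest address.
Reassemble most-significant byte first: 8C C1 79 5D B1 FF C9 F1 → 0x8CC1795DB1FFC9F1.
Top bit is set, so as a signed 64-bit value this is 0x8CC1795DB1FFC9F1 − 2^64 = -8304222794569233935.

-8304222794569233935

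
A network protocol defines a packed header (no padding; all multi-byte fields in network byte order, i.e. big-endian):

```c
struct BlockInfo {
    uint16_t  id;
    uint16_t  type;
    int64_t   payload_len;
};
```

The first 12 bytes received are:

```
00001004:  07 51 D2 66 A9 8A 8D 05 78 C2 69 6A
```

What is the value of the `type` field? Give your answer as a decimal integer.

53862

`type` follows `id` (2 bytes), so it starts at byte offset 2 and occupies 2 bytes.
Bytes at offsets 2..3: D2 66.
Big-endian: lowest address holds the most-significant byte.
The bytes are already most-significant first: 0xD266.
0xD266 = 53862.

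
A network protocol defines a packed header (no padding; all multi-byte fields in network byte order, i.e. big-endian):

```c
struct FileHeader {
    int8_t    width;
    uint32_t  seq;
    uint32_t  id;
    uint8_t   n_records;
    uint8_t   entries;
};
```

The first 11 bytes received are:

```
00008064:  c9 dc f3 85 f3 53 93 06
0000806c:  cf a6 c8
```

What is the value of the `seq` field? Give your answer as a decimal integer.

3706947059

`seq` follows `width` (1 byte), so it starts at byte offset 1 and occupies 4 bytes.
Bytes at offsets 1..4: DC F3 85 F3.
Big-endian: lowest address holds the most-significant byte.
The bytes are already most-significant first: 0xDCF385F3.
0xDCF385F3 = 3706947059.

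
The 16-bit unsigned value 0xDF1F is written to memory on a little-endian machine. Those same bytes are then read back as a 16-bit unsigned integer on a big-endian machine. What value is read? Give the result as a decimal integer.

8159

Stored little-endian, the bytes at ascending addresses are 1F DF.
Read back as big-endian, the last byte is least significant, giving 0x1FDF.
0x1FDF = 8159.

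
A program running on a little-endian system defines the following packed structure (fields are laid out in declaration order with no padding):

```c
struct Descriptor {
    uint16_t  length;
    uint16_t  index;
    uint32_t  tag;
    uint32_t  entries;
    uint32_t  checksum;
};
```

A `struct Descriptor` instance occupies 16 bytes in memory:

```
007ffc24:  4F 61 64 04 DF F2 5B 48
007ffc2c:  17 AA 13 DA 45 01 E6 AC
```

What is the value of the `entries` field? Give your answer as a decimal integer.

3658721815

`entries` follows `length` (2 B), `index` (2 B), `tag` (4 B), so it starts at offset 2 + 2 + 4 = 8 and occupies 4 bytes.
Bytes at offsets 8..11: 17 AA 13 DA.
In little-endian order the low byte comes first in memory.
Reassemble most-significant byte first: DA 13 AA 17 → 0xDA13AA17.
0xDA13AA17 = 3658721815.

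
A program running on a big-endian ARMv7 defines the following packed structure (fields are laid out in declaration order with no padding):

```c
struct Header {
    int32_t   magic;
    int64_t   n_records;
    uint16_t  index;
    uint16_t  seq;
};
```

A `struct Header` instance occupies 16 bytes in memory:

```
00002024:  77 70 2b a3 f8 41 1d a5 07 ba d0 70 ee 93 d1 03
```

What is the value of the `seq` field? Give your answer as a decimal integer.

`seq` follows `magic` (4 B), `n_records` (8 B), `index` (2 B), so it starts at offset 4 + 8 + 2 = 14 and occupies 2 bytes.
Bytes at offsets 14..15: D1 03.
Big-endian stores the most-significant byte at the lowest address.
The bytes are already most-significant first: 0xD103.
0xD103 = 53507.

53507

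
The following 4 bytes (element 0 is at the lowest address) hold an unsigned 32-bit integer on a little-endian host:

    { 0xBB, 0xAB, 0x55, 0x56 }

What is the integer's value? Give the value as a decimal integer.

1448455099

Little-endian: lowest address holds the least-significant byte.
Reassemble most-significant byte first: 56 55 AB BB → 0x5655ABBB.
0x5655ABBB = 1448455099.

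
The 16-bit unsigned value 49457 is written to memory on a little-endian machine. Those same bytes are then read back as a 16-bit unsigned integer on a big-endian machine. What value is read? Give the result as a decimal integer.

12737

49457 in 16-bit hexadecimal is 0xC131.
Stored little-endian, the bytes at ascending addresses are 31 C1.
Read back as big-endian, the last byte is least significant, giving 0x31C1.
0x31C1 = 12737.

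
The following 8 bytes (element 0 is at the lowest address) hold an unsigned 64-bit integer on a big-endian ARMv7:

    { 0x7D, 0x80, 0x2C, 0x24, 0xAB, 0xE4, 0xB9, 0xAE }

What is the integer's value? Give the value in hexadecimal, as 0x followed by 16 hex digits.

0x7D802C24ABE4B9AE

Big-endian stores the most-significant byte at the lowest address.
The bytes are already most-significant first: 0x7D802C24ABE4B9AE.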